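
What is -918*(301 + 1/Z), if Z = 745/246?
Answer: -206082738/745 ≈ -2.7662e+5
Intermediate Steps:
Z = 745/246 (Z = 745*(1/246) = 745/246 ≈ 3.0285)
-918*(301 + 1/Z) = -918*(301 + 1/(745/246)) = -918*(301 + 246/745) = -918*224491/745 = -206082738/745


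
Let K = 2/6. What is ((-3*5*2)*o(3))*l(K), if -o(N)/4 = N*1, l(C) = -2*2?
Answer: -1440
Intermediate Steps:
K = ⅓ (K = 2*(⅙) = ⅓ ≈ 0.33333)
l(C) = -4
o(N) = -4*N
((-3*5*2)*o(3))*l(K) = ((-3*5*2)*(-4*3))*(-4) = (-15*2*(-12))*(-4) = -30*(-12)*(-4) = 360*(-4) = -1440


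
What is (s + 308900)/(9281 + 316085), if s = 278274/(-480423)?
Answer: 24733731071/26052218303 ≈ 0.94939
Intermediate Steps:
s = -92758/160141 (s = 278274*(-1/480423) = -92758/160141 ≈ -0.57923)
(s + 308900)/(9281 + 316085) = (-92758/160141 + 308900)/(9281 + 316085) = (49467462142/160141)/325366 = (49467462142/160141)*(1/325366) = 24733731071/26052218303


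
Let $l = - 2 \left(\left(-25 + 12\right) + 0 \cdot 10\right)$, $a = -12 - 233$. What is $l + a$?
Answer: $-219$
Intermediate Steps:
$a = -245$
$l = 26$ ($l = - 2 \left(-13 + 0\right) = \left(-2\right) \left(-13\right) = 26$)
$l + a = 26 - 245 = -219$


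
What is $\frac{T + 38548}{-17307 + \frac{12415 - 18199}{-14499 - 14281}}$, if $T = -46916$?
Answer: $\frac{60207760}{124522419} \approx 0.48351$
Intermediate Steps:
$\frac{T + 38548}{-17307 + \frac{12415 - 18199}{-14499 - 14281}} = \frac{-46916 + 38548}{-17307 + \frac{12415 - 18199}{-14499 - 14281}} = - \frac{8368}{-17307 - \frac{5784}{-28780}} = - \frac{8368}{-17307 - - \frac{1446}{7195}} = - \frac{8368}{-17307 + \frac{1446}{7195}} = - \frac{8368}{- \frac{124522419}{7195}} = \left(-8368\right) \left(- \frac{7195}{124522419}\right) = \frac{60207760}{124522419}$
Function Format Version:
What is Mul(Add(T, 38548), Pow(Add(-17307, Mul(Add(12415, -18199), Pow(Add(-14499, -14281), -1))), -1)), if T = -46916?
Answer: Rational(60207760, 124522419) ≈ 0.48351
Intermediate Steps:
Mul(Add(T, 38548), Pow(Add(-17307, Mul(Add(12415, -18199), Pow(Add(-14499, -14281), -1))), -1)) = Mul(Add(-46916, 38548), Pow(Add(-17307, Mul(Add(12415, -18199), Pow(Add(-14499, -14281), -1))), -1)) = Mul(-8368, Pow(Add(-17307, Mul(-5784, Pow(-28780, -1))), -1)) = Mul(-8368, Pow(Add(-17307, Mul(-5784, Rational(-1, 28780))), -1)) = Mul(-8368, Pow(Add(-17307, Rational(1446, 7195)), -1)) = Mul(-8368, Pow(Rational(-124522419, 7195), -1)) = Mul(-8368, Rational(-7195, 124522419)) = Rational(60207760, 124522419)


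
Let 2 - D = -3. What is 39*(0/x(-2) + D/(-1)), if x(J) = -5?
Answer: -195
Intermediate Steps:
D = 5 (D = 2 - 1*(-3) = 2 + 3 = 5)
39*(0/x(-2) + D/(-1)) = 39*(0/(-5) + 5/(-1)) = 39*(0*(-⅕) + 5*(-1)) = 39*(0 - 5) = 39*(-5) = -195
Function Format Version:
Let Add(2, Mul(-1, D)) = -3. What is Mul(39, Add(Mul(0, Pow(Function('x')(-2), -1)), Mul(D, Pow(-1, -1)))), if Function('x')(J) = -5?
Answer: -195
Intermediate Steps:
D = 5 (D = Add(2, Mul(-1, -3)) = Add(2, 3) = 5)
Mul(39, Add(Mul(0, Pow(Function('x')(-2), -1)), Mul(D, Pow(-1, -1)))) = Mul(39, Add(Mul(0, Pow(-5, -1)), Mul(5, Pow(-1, -1)))) = Mul(39, Add(Mul(0, Rational(-1, 5)), Mul(5, -1))) = Mul(39, Add(0, -5)) = Mul(39, -5) = -195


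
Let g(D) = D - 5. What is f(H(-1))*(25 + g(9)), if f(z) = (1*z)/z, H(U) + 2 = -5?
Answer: 29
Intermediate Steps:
H(U) = -7 (H(U) = -2 - 5 = -7)
f(z) = 1 (f(z) = z/z = 1)
g(D) = -5 + D
f(H(-1))*(25 + g(9)) = 1*(25 + (-5 + 9)) = 1*(25 + 4) = 1*29 = 29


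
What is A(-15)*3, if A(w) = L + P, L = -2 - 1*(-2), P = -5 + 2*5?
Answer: 15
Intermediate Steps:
P = 5 (P = -5 + 10 = 5)
L = 0 (L = -2 + 2 = 0)
A(w) = 5 (A(w) = 0 + 5 = 5)
A(-15)*3 = 5*3 = 15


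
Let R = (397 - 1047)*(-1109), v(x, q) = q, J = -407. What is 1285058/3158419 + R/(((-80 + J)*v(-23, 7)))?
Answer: -2272365573428/10767050371 ≈ -211.05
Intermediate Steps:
R = 720850 (R = -650*(-1109) = 720850)
1285058/3158419 + R/(((-80 + J)*v(-23, 7))) = 1285058/3158419 + 720850/(((-80 - 407)*7)) = 1285058*(1/3158419) + 720850/((-487*7)) = 1285058/3158419 + 720850/(-3409) = 1285058/3158419 + 720850*(-1/3409) = 1285058/3158419 - 720850/3409 = -2272365573428/10767050371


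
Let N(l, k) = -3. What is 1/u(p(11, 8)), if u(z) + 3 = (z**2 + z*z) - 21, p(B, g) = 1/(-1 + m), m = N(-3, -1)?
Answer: -8/191 ≈ -0.041885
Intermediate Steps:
m = -3
p(B, g) = -1/4 (p(B, g) = 1/(-1 - 3) = 1/(-4) = -1/4)
u(z) = -24 + 2*z**2 (u(z) = -3 + ((z**2 + z*z) - 21) = -3 + ((z**2 + z**2) - 21) = -3 + (2*z**2 - 21) = -3 + (-21 + 2*z**2) = -24 + 2*z**2)
1/u(p(11, 8)) = 1/(-24 + 2*(-1/4)**2) = 1/(-24 + 2*(1/16)) = 1/(-24 + 1/8) = 1/(-191/8) = -8/191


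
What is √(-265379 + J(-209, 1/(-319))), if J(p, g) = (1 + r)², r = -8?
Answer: 13*I*√1570 ≈ 515.1*I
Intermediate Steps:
J(p, g) = 49 (J(p, g) = (1 - 8)² = (-7)² = 49)
√(-265379 + J(-209, 1/(-319))) = √(-265379 + 49) = √(-265330) = 13*I*√1570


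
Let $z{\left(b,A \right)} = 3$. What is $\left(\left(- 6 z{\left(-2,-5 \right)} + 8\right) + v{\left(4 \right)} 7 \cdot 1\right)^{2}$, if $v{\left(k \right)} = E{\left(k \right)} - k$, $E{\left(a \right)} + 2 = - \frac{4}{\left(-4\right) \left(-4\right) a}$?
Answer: $\frac{703921}{256} \approx 2749.7$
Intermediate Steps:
$E{\left(a \right)} = -2 - \frac{1}{4 a}$ ($E{\left(a \right)} = -2 - \frac{4}{\left(-4\right) \left(-4\right) a} = -2 - \frac{4}{16 a} = -2 - 4 \frac{1}{16 a} = -2 - \frac{1}{4 a}$)
$v{\left(k \right)} = -2 - k - \frac{1}{4 k}$ ($v{\left(k \right)} = \left(-2 - \frac{1}{4 k}\right) - k = -2 - k - \frac{1}{4 k}$)
$\left(\left(- 6 z{\left(-2,-5 \right)} + 8\right) + v{\left(4 \right)} 7 \cdot 1\right)^{2} = \left(\left(\left(-6\right) 3 + 8\right) + \left(-2 - 4 - \frac{1}{4 \cdot 4}\right) 7 \cdot 1\right)^{2} = \left(\left(-18 + 8\right) + \left(-2 - 4 - \frac{1}{16}\right) 7 \cdot 1\right)^{2} = \left(-10 + \left(-2 - 4 - \frac{1}{16}\right) 7 \cdot 1\right)^{2} = \left(-10 + \left(- \frac{97}{16}\right) 7 \cdot 1\right)^{2} = \left(-10 - \frac{679}{16}\right)^{2} = \left(- \frac{839}{16}\right)^{2} = \frac{703921}{256}$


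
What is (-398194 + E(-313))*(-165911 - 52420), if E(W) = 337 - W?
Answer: 86796179064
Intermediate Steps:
(-398194 + E(-313))*(-165911 - 52420) = (-398194 + (337 - 1*(-313)))*(-165911 - 52420) = (-398194 + (337 + 313))*(-218331) = (-398194 + 650)*(-218331) = -397544*(-218331) = 86796179064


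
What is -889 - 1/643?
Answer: -571628/643 ≈ -889.00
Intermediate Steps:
-889 - 1/643 = -571628/643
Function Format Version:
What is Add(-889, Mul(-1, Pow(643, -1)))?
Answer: Rational(-571628, 643) ≈ -889.00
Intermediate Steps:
Add(-889, Mul(-1, Pow(643, -1))) = Add(-889, Mul(-1, Rational(1, 643))) = Add(-889, Rational(-1, 643)) = Rational(-571628, 643)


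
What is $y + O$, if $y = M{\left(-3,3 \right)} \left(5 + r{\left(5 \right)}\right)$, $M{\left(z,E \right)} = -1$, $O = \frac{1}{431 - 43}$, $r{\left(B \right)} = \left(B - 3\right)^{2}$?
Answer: $- \frac{3491}{388} \approx -8.9974$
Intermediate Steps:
$r{\left(B \right)} = \left(-3 + B\right)^{2}$
$O = \frac{1}{388} \approx 0.0025773$
$y = -9$ ($y = - (5 + \left(-3 + 5\right)^{2}) = - (5 + 2^{2}) = - (5 + 4) = \left(-1\right) 9 = -9$)
$y + O = -9 + \frac{1}{388} = - \frac{3491}{388}$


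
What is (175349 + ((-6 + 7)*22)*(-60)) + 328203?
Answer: 502232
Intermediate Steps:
(175349 + ((-6 + 7)*22)*(-60)) + 328203 = (175349 + (1*22)*(-60)) + 328203 = (175349 + 22*(-60)) + 328203 = (175349 - 1320) + 328203 = 174029 + 328203 = 502232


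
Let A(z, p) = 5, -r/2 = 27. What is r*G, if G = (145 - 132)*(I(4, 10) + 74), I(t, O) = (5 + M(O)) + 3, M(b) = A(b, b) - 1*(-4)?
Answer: -63882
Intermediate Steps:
r = -54 (r = -2*27 = -54)
M(b) = 9 (M(b) = 5 - 1*(-4) = 5 + 4 = 9)
I(t, O) = 17 (I(t, O) = (5 + 9) + 3 = 14 + 3 = 17)
G = 1183 (G = (145 - 132)*(17 + 74) = 13*91 = 1183)
r*G = -54*1183 = -63882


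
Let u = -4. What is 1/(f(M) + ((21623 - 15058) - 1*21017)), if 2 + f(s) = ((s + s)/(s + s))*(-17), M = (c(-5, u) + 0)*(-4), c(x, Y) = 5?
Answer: -1/14471 ≈ -6.9104e-5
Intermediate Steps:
M = -20 (M = (5 + 0)*(-4) = 5*(-4) = -20)
f(s) = -19 (f(s) = -2 + ((s + s)/(s + s))*(-17) = -2 + ((2*s)/((2*s)))*(-17) = -2 + ((2*s)*(1/(2*s)))*(-17) = -2 + 1*(-17) = -2 - 17 = -19)
1/(f(M) + ((21623 - 15058) - 1*21017)) = 1/(-19 + ((21623 - 15058) - 1*21017)) = 1/(-19 + (6565 - 21017)) = 1/(-19 - 14452) = 1/(-14471) = -1/14471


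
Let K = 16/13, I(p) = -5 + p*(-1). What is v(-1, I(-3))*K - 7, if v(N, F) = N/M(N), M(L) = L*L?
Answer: -107/13 ≈ -8.2308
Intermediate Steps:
M(L) = L²
I(p) = -5 - p
K = 16/13 (K = 16*(1/13) = 16/13 ≈ 1.2308)
v(N, F) = 1/N (v(N, F) = N/(N²) = N/N² = 1/N)
v(-1, I(-3))*K - 7 = (16/13)/(-1) - 7 = -1*16/13 - 7 = -16/13 - 7 = -107/13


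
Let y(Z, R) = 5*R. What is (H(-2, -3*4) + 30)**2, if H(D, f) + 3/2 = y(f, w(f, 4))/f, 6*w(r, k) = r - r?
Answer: 3249/4 ≈ 812.25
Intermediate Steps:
w(r, k) = 0 (w(r, k) = (r - r)/6 = (1/6)*0 = 0)
H(D, f) = -3/2 (H(D, f) = -3/2 + (5*0)/f = -3/2 + 0/f = -3/2 + 0 = -3/2)
(H(-2, -3*4) + 30)**2 = (-3/2 + 30)**2 = (57/2)**2 = 3249/4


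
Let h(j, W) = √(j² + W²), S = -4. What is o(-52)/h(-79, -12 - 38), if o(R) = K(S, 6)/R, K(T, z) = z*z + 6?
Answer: -21*√8741/227266 ≈ -0.0086390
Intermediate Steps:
K(T, z) = 6 + z² (K(T, z) = z² + 6 = 6 + z²)
o(R) = 42/R (o(R) = (6 + 6²)/R = (6 + 36)/R = 42/R)
h(j, W) = √(W² + j²)
o(-52)/h(-79, -12 - 38) = (42/(-52))/(√((-12 - 38)² + (-79)²)) = (42*(-1/52))/(√((-50)² + 6241)) = -21/(26*√(2500 + 6241)) = -21*√8741/8741/26 = -21*√8741/227266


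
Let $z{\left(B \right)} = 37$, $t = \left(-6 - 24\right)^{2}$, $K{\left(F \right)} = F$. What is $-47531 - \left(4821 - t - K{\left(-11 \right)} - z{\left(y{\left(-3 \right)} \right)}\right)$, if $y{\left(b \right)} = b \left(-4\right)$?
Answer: $-51426$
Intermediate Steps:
$y{\left(b \right)} = - 4 b$
$t = 900$ ($t = \left(-30\right)^{2} = 900$)
$-47531 - \left(4821 - t - K{\left(-11 \right)} - z{\left(y{\left(-3 \right)} \right)}\right) = -47531 + \left(-4821 + \left(\left(900 + 37\right) - 11\right)\right) = -47531 + \left(-4821 + \left(937 - 11\right)\right) = -47531 + \left(-4821 + 926\right) = -47531 - 3895 = -51426$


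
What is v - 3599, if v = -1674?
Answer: -5273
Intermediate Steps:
v - 3599 = -1674 - 3599 = -5273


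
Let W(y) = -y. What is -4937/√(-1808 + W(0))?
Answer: 4937*I*√113/452 ≈ 116.11*I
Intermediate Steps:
-4937/√(-1808 + W(0)) = -4937/√(-1808 - 1*0) = -4937/√(-1808 + 0) = -4937*(-I*√113/452) = -(-4937)*I*√113/452 = 4937*I*√113/452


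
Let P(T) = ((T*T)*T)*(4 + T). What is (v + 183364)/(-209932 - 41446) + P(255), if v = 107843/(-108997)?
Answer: 117669014623519781185/27399447866 ≈ 4.2946e+9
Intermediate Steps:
v = -107843/108997 (v = 107843*(-1/108997) = -107843/108997 ≈ -0.98941)
P(T) = T³*(4 + T) (P(T) = (T²*T)*(4 + T) = T³*(4 + T))
(v + 183364)/(-209932 - 41446) + P(255) = (-107843/108997 + 183364)/(-209932 - 41446) + 255³*(4 + 255) = (19986018065/108997)/(-251378) + 16581375*259 = (19986018065/108997)*(-1/251378) + 4294576125 = -19986018065/27399447866 + 4294576125 = 117669014623519781185/27399447866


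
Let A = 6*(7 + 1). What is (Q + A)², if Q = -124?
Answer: 5776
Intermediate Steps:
A = 48 (A = 6*8 = 48)
(Q + A)² = (-124 + 48)² = (-76)² = 5776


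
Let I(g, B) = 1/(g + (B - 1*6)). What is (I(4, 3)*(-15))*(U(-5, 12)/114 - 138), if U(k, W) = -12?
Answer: 39360/19 ≈ 2071.6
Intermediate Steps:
I(g, B) = 1/(-6 + B + g) (I(g, B) = 1/(g + (B - 6)) = 1/(g + (-6 + B)) = 1/(-6 + B + g))
(I(4, 3)*(-15))*(U(-5, 12)/114 - 138) = (-15/(-6 + 3 + 4))*(-12/114 - 138) = (-15/1)*(-12*1/114 - 138) = (1*(-15))*(-2/19 - 138) = -15*(-2624/19) = 39360/19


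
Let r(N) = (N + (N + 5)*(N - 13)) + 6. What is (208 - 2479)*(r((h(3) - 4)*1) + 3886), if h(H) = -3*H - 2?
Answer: -9440547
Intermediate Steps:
h(H) = -2 - 3*H
r(N) = 6 + N + (-13 + N)*(5 + N) (r(N) = (N + (5 + N)*(-13 + N)) + 6 = (N + (-13 + N)*(5 + N)) + 6 = 6 + N + (-13 + N)*(5 + N))
(208 - 2479)*(r((h(3) - 4)*1) + 3886) = (208 - 2479)*((-59 + (((-2 - 3*3) - 4)*1)**2 - 7*((-2 - 3*3) - 4)) + 3886) = -2271*((-59 + (((-2 - 9) - 4)*1)**2 - 7*((-2 - 9) - 4)) + 3886) = -2271*((-59 + ((-11 - 4)*1)**2 - 7*(-11 - 4)) + 3886) = -2271*((-59 + (-15*1)**2 - (-105)) + 3886) = -2271*((-59 + (-15)**2 - 7*(-15)) + 3886) = -2271*((-59 + 225 + 105) + 3886) = -2271*(271 + 3886) = -2271*4157 = -9440547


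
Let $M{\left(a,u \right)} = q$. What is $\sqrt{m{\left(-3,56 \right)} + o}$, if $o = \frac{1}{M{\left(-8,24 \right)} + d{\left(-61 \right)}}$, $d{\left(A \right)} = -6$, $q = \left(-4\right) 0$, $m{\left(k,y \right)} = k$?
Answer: $\frac{i \sqrt{114}}{6} \approx 1.7795 i$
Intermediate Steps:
$q = 0$
$M{\left(a,u \right)} = 0$
$o = - \frac{1}{6}$ ($o = \frac{1}{0 - 6} = \frac{1}{-6} = - \frac{1}{6} \approx -0.16667$)
$\sqrt{m{\left(-3,56 \right)} + o} = \sqrt{-3 - \frac{1}{6}} = \sqrt{- \frac{19}{6}} = \frac{i \sqrt{114}}{6}$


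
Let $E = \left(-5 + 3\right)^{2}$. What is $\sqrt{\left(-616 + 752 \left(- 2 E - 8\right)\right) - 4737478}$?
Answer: $i \sqrt{4750126} \approx 2179.5 i$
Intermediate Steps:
$E = 4$ ($E = \left(-2\right)^{2} = 4$)
$\sqrt{\left(-616 + 752 \left(- 2 E - 8\right)\right) - 4737478} = \sqrt{\left(-616 + 752 \left(\left(-2\right) 4 - 8\right)\right) - 4737478} = \sqrt{\left(-616 + 752 \left(-8 - 8\right)\right) - 4737478} = \sqrt{\left(-616 + 752 \left(-16\right)\right) - 4737478} = \sqrt{\left(-616 - 12032\right) - 4737478} = \sqrt{-12648 - 4737478} = \sqrt{-4750126} = i \sqrt{4750126}$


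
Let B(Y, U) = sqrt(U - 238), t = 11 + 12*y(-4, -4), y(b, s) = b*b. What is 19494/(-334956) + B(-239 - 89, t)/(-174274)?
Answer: -3249/55826 - I*sqrt(35)/174274 ≈ -0.058199 - 3.3947e-5*I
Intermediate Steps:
y(b, s) = b**2
t = 203 (t = 11 + 12*(-4)**2 = 11 + 12*16 = 11 + 192 = 203)
B(Y, U) = sqrt(-238 + U)
19494/(-334956) + B(-239 - 89, t)/(-174274) = 19494/(-334956) + sqrt(-238 + 203)/(-174274) = 19494*(-1/334956) + sqrt(-35)*(-1/174274) = -3249/55826 + (I*sqrt(35))*(-1/174274) = -3249/55826 - I*sqrt(35)/174274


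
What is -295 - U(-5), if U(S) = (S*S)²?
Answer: -920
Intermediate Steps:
U(S) = S⁴ (U(S) = (S²)² = S⁴)
-295 - U(-5) = -295 - 1*(-5)⁴ = -295 - 1*625 = -295 - 625 = -920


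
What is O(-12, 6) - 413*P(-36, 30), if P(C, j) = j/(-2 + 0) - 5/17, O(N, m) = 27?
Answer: 107839/17 ≈ 6343.5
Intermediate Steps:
P(C, j) = -5/17 - j/2 (P(C, j) = j/(-2) - 5*1/17 = j*(-1/2) - 5/17 = -j/2 - 5/17 = -5/17 - j/2)
O(-12, 6) - 413*P(-36, 30) = 27 - 413*(-5/17 - 1/2*30) = 27 - 413*(-5/17 - 15) = 27 - 413*(-260/17) = 27 + 107380/17 = 107839/17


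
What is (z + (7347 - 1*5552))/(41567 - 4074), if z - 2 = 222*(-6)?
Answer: 465/37493 ≈ 0.012402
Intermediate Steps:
z = -1330 (z = 2 + 222*(-6) = 2 - 1332 = -1330)
(z + (7347 - 1*5552))/(41567 - 4074) = (-1330 + (7347 - 1*5552))/(41567 - 4074) = (-1330 + (7347 - 5552))/37493 = (-1330 + 1795)*(1/37493) = 465*(1/37493) = 465/37493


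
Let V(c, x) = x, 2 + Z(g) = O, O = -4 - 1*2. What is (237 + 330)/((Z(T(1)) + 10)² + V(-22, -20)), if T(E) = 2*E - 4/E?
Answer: -567/16 ≈ -35.438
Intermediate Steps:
O = -6 (O = -4 - 2 = -6)
T(E) = -4/E + 2*E
Z(g) = -8 (Z(g) = -2 - 6 = -8)
(237 + 330)/((Z(T(1)) + 10)² + V(-22, -20)) = (237 + 330)/((-8 + 10)² - 20) = 567/(2² - 20) = 567/(4 - 20) = 567/(-16) = 567*(-1/16) = -567/16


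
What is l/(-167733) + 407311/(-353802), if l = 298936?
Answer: -58027883545/19781423622 ≈ -2.9335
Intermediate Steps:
l/(-167733) + 407311/(-353802) = 298936/(-167733) + 407311/(-353802) = 298936*(-1/167733) + 407311*(-1/353802) = -298936/167733 - 407311/353802 = -58027883545/19781423622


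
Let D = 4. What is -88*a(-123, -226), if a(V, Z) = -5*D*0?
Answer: 0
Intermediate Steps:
a(V, Z) = 0 (a(V, Z) = -5*4*0 = -20*0 = 0)
-88*a(-123, -226) = -88*0 = 0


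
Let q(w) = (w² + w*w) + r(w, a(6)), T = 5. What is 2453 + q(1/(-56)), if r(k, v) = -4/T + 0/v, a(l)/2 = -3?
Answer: 19225253/7840 ≈ 2452.2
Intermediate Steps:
a(l) = -6 (a(l) = 2*(-3) = -6)
r(k, v) = -⅘ (r(k, v) = -4/5 + 0/v = -4*⅕ + 0 = -⅘ + 0 = -⅘)
q(w) = -⅘ + 2*w² (q(w) = (w² + w*w) - ⅘ = (w² + w²) - ⅘ = 2*w² - ⅘ = -⅘ + 2*w²)
2453 + q(1/(-56)) = 2453 + (-⅘ + 2*(1/(-56))²) = 2453 + (-⅘ + 2*(-1/56)²) = 2453 + (-⅘ + 2*(1/3136)) = 2453 + (-⅘ + 1/1568) = 2453 - 6267/7840 = 19225253/7840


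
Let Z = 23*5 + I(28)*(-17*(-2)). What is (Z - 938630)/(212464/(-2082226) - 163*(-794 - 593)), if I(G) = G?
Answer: -325369675873/78458587307 ≈ -4.1470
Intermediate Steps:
Z = 1067 (Z = 23*5 + 28*(-17*(-2)) = 115 + 28*34 = 115 + 952 = 1067)
(Z - 938630)/(212464/(-2082226) - 163*(-794 - 593)) = (1067 - 938630)/(212464/(-2082226) - 163*(-794 - 593)) = -937563/(212464*(-1/2082226) - 163*(-1387)) = -937563/(-106232/1041113 + 226081) = -937563/235375761921/1041113 = -937563*1041113/235375761921 = -325369675873/78458587307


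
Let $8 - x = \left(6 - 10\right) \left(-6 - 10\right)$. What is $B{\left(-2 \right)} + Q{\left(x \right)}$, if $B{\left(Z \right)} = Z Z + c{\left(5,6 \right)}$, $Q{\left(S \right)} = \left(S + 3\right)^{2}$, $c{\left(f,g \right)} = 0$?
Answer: $2813$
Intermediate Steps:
$x = -56$ ($x = 8 - \left(6 - 10\right) \left(-6 - 10\right) = 8 - \left(-4\right) \left(-16\right) = 8 - 64 = -56$)
$Q{\left(S \right)} = \left(3 + S\right)^{2}$
$B{\left(Z \right)} = Z^{2}$ ($B{\left(Z \right)} = Z Z + 0 = Z^{2} + 0 = Z^{2}$)
$B{\left(-2 \right)} + Q{\left(x \right)} = \left(-2\right)^{2} + \left(3 - 56\right)^{2} = 4 + \left(-53\right)^{2} = 4 + 2809 = 2813$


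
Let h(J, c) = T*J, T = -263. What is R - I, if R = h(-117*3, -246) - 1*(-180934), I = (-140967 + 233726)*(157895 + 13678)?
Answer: -15914666660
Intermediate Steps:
h(J, c) = -263*J
I = 15914939907 (I = 92759*171573 = 15914939907)
R = 273247 (R = -(-30771)*3 - 1*(-180934) = -263*(-351) + 180934 = 92313 + 180934 = 273247)
R - I = 273247 - 1*15914939907 = 273247 - 15914939907 = -15914666660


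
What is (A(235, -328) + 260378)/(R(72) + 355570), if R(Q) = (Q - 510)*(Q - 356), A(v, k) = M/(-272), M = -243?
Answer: 70823059/130549664 ≈ 0.54250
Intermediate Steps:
A(v, k) = 243/272 (A(v, k) = -243/(-272) = -243*(-1/272) = 243/272)
R(Q) = (-510 + Q)*(-356 + Q)
(A(235, -328) + 260378)/(R(72) + 355570) = (243/272 + 260378)/((181560 + 72² - 866*72) + 355570) = 70823059/(272*((181560 + 5184 - 62352) + 355570)) = 70823059/(272*(124392 + 355570)) = (70823059/272)/479962 = (70823059/272)*(1/479962) = 70823059/130549664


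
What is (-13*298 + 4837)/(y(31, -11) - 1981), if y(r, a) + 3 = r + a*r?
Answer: -963/2294 ≈ -0.41979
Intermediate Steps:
y(r, a) = -3 + r + a*r (y(r, a) = -3 + (r + a*r) = -3 + r + a*r)
(-13*298 + 4837)/(y(31, -11) - 1981) = (-13*298 + 4837)/((-3 + 31 - 11*31) - 1981) = (-3874 + 4837)/((-3 + 31 - 341) - 1981) = 963/(-313 - 1981) = 963/(-2294) = 963*(-1/2294) = -963/2294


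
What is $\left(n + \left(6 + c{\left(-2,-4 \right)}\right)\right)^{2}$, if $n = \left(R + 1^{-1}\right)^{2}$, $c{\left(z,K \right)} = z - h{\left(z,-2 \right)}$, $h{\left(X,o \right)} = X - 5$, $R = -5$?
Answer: $729$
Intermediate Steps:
$h{\left(X,o \right)} = -5 + X$ ($h{\left(X,o \right)} = X - 5 = -5 + X$)
$c{\left(z,K \right)} = 5$ ($c{\left(z,K \right)} = z - \left(-5 + z\right) = 5$)
$n = 16$ ($n = \left(-5 + 1^{-1}\right)^{2} = \left(-5 + 1\right)^{2} = \left(-4\right)^{2} = 16$)
$\left(n + \left(6 + c{\left(-2,-4 \right)}\right)\right)^{2} = \left(16 + \left(6 + 5\right)\right)^{2} = \left(16 + 11\right)^{2} = 27^{2} = 729$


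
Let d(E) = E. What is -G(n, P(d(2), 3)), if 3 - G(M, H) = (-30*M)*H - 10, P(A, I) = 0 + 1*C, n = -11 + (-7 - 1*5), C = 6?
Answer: 4127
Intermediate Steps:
n = -23 (n = -11 + (-7 - 5) = -11 - 12 = -23)
P(A, I) = 6 (P(A, I) = 0 + 1*6 = 0 + 6 = 6)
G(M, H) = 13 + 30*H*M (G(M, H) = 3 - ((-30*M)*H - 10) = 3 - (-30*H*M - 10) = 3 - (-10 - 30*H*M) = 3 + (10 + 30*H*M) = 13 + 30*H*M)
-G(n, P(d(2), 3)) = -(13 + 30*6*(-23)) = -(13 - 4140) = -1*(-4127) = 4127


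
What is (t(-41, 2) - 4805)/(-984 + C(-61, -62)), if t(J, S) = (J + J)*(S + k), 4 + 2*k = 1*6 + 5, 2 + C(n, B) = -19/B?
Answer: 108624/20371 ≈ 5.3323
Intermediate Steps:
C(n, B) = -2 - 19/B
k = 7/2 (k = -2 + (1*6 + 5)/2 = -2 + (6 + 5)/2 = -2 + (½)*11 = -2 + 11/2 = 7/2 ≈ 3.5000)
t(J, S) = 2*J*(7/2 + S) (t(J, S) = (J + J)*(S + 7/2) = (2*J)*(7/2 + S) = 2*J*(7/2 + S))
(t(-41, 2) - 4805)/(-984 + C(-61, -62)) = (-41*(7 + 2*2) - 4805)/(-984 + (-2 - 19/(-62))) = (-41*(7 + 4) - 4805)/(-984 + (-2 - 19*(-1/62))) = (-41*11 - 4805)/(-984 + (-2 + 19/62)) = (-451 - 4805)/(-984 - 105/62) = -5256/(-61113/62) = -5256*(-62/61113) = 108624/20371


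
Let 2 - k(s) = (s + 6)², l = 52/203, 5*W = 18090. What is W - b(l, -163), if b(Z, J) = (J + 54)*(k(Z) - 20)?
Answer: -107563996/41209 ≈ -2610.2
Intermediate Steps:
W = 3618 (W = (⅕)*18090 = 3618)
l = 52/203 (l = 52*(1/203) = 52/203 ≈ 0.25616)
k(s) = 2 - (6 + s)² (k(s) = 2 - (s + 6)² = 2 - (6 + s)²)
b(Z, J) = (-18 - (6 + Z)²)*(54 + J) (b(Z, J) = (J + 54)*((2 - (6 + Z)²) - 20) = (54 + J)*(-18 - (6 + Z)²) = (-18 - (6 + Z)²)*(54 + J))
W - b(l, -163) = 3618 - (-972 - 54*(6 + 52/203)² - 20*(-163) - 1*(-163)*(-2 + (6 + 52/203)²)) = 3618 - (-972 - 54*(1270/203)² + 3260 - 1*(-163)*(-2 + (1270/203)²)) = 3618 - (-972 - 54*1612900/41209 + 3260 - 1*(-163)*(-2 + 1612900/41209)) = 3618 - (-972 - 87096600/41209 + 3260 - 1*(-163)*1530482/41209) = 3618 - (-972 - 87096600/41209 + 3260 + 249468566/41209) = 3618 - 1*256658158/41209 = 3618 - 256658158/41209 = -107563996/41209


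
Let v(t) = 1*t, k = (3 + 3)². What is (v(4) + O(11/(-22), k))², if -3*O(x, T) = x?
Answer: 625/36 ≈ 17.361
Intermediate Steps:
k = 36 (k = 6² = 36)
v(t) = t
O(x, T) = -x/3
(v(4) + O(11/(-22), k))² = (4 - 11/(3*(-22)))² = (4 - 11*(-1)/(3*22))² = (4 - ⅓*(-½))² = (4 + ⅙)² = (25/6)² = 625/36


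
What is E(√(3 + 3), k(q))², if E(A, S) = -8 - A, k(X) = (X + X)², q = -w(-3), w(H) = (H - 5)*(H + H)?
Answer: (8 + √6)² ≈ 109.19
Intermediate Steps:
w(H) = 2*H*(-5 + H) (w(H) = (-5 + H)*(2*H) = 2*H*(-5 + H))
q = -48 (q = -2*(-3)*(-5 - 3) = -2*(-3)*(-8) = -1*48 = -48)
k(X) = 4*X² (k(X) = (2*X)² = 4*X²)
E(√(3 + 3), k(q))² = (-8 - √(3 + 3))² = (-8 - √6)²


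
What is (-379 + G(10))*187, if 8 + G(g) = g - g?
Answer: -72369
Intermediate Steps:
G(g) = -8 (G(g) = -8 + (g - g) = -8 + 0 = -8)
(-379 + G(10))*187 = (-379 - 8)*187 = -387*187 = -72369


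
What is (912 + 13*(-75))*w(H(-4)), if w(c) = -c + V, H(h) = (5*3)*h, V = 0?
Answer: -3780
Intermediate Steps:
H(h) = 15*h
w(c) = -c (w(c) = -c + 0 = -c)
(912 + 13*(-75))*w(H(-4)) = (912 + 13*(-75))*(-15*(-4)) = (912 - 975)*(-1*(-60)) = -63*60 = -3780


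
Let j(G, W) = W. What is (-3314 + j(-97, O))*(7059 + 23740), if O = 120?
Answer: -98372006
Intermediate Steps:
(-3314 + j(-97, O))*(7059 + 23740) = (-3314 + 120)*(7059 + 23740) = -3194*30799 = -98372006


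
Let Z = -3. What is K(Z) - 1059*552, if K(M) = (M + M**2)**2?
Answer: -584532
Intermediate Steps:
K(Z) - 1059*552 = (-3)**2*(1 - 3)**2 - 1059*552 = 9*(-2)**2 - 584568 = 9*4 - 584568 = 36 - 584568 = -584532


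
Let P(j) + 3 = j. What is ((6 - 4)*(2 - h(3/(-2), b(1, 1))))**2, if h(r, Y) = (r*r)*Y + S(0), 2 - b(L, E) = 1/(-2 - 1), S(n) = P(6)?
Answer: 625/4 ≈ 156.25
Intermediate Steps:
P(j) = -3 + j
S(n) = 3 (S(n) = -3 + 6 = 3)
b(L, E) = 7/3 (b(L, E) = 2 - 1/(-2 - 1) = 2 - 1/(-3) = 2 - 1*(-1/3) = 2 + 1/3 = 7/3)
h(r, Y) = 3 + Y*r**2 (h(r, Y) = (r*r)*Y + 3 = r**2*Y + 3 = Y*r**2 + 3 = 3 + Y*r**2)
((6 - 4)*(2 - h(3/(-2), b(1, 1))))**2 = ((6 - 4)*(2 - (3 + 7*(3/(-2))**2/3)))**2 = (2*(2 - (3 + 7*(3*(-1/2))**2/3)))**2 = (2*(2 - (3 + 7*(-3/2)**2/3)))**2 = (2*(2 - (3 + (7/3)*(9/4))))**2 = (2*(2 - (3 + 21/4)))**2 = (2*(2 - 1*33/4))**2 = (2*(2 - 33/4))**2 = (2*(-25/4))**2 = (-25/2)**2 = 625/4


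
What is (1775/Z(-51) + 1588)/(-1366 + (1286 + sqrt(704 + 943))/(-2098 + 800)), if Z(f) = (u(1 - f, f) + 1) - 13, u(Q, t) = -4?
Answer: -13607358472609/12593328462676 + 46013451*sqrt(183)/25186656925352 ≈ -1.0805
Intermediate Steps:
Z(f) = -16 (Z(f) = (-4 + 1) - 13 = -3 - 13 = -16)
(1775/Z(-51) + 1588)/(-1366 + (1286 + sqrt(704 + 943))/(-2098 + 800)) = (1775/(-16) + 1588)/(-1366 + (1286 + sqrt(704 + 943))/(-2098 + 800)) = (1775*(-1/16) + 1588)/(-1366 + (1286 + sqrt(1647))/(-1298)) = (-1775/16 + 1588)/(-1366 + (1286 + 3*sqrt(183))*(-1/1298)) = 23633/(16*(-1366 + (-643/649 - 3*sqrt(183)/1298))) = 23633/(16*(-887177/649 - 3*sqrt(183)/1298))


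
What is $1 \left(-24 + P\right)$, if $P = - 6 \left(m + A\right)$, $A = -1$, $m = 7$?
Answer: $-60$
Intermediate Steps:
$P = -36$ ($P = - 6 \left(7 - 1\right) = \left(-6\right) 6 = -36$)
$1 \left(-24 + P\right) = 1 \left(-24 - 36\right) = 1 \left(-60\right) = -60$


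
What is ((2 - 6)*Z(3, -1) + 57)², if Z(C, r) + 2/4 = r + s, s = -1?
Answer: 4489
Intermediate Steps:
Z(C, r) = -3/2 + r (Z(C, r) = -½ + (r - 1) = -½ + (-1 + r) = -3/2 + r)
((2 - 6)*Z(3, -1) + 57)² = ((2 - 6)*(-3/2 - 1) + 57)² = (-4*(-5/2) + 57)² = (10 + 57)² = 67² = 4489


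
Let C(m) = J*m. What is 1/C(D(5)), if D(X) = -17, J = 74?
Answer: -1/1258 ≈ -0.00079491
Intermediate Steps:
C(m) = 74*m
1/C(D(5)) = 1/(74*(-17)) = 1/(-1258) = -1/1258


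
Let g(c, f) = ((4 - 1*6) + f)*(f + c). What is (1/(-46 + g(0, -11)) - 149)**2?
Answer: 208860304/9409 ≈ 22198.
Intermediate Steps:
g(c, f) = (-2 + f)*(c + f) (g(c, f) = ((4 - 6) + f)*(c + f) = (-2 + f)*(c + f))
(1/(-46 + g(0, -11)) - 149)**2 = (1/(-46 + ((-11)**2 - 2*0 - 2*(-11) + 0*(-11))) - 149)**2 = (1/(-46 + (121 + 0 + 22 + 0)) - 149)**2 = (1/(-46 + 143) - 149)**2 = (1/97 - 149)**2 = (-14452/97)**2 = 208860304/9409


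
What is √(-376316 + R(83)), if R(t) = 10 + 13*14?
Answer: 14*I*√1919 ≈ 613.29*I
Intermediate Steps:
R(t) = 192 (R(t) = 10 + 182 = 192)
√(-376316 + R(83)) = √(-376316 + 192) = √(-376124) = 14*I*√1919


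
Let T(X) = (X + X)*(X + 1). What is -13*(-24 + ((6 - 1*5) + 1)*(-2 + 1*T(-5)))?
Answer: -676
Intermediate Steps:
T(X) = 2*X*(1 + X) (T(X) = (2*X)*(1 + X) = 2*X*(1 + X))
-13*(-24 + ((6 - 1*5) + 1)*(-2 + 1*T(-5))) = -13*(-24 + ((6 - 1*5) + 1)*(-2 + 1*(2*(-5)*(1 - 5)))) = -13*(-24 + ((6 - 5) + 1)*(-2 + 1*(2*(-5)*(-4)))) = -13*(-24 + (1 + 1)*(-2 + 1*40)) = -13*(-24 + 2*(-2 + 40)) = -13*(-24 + 2*38) = -13*(-24 + 76) = -13*52 = -676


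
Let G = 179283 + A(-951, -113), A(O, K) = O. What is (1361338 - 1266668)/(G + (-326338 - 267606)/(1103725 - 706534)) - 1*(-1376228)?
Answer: 48740008335967337/35415635734 ≈ 1.3762e+6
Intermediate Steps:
G = 178332 (G = 179283 - 951 = 178332)
(1361338 - 1266668)/(G + (-326338 - 267606)/(1103725 - 706534)) - 1*(-1376228) = (1361338 - 1266668)/(178332 + (-326338 - 267606)/(1103725 - 706534)) - 1*(-1376228) = 94670/(178332 - 593944/397191) + 1376228 = 94670/(70831271468/397191) + 1376228 = 94670*(397191/70831271468) + 1376228 = 18801035985/35415635734 + 1376228 = 48740008335967337/35415635734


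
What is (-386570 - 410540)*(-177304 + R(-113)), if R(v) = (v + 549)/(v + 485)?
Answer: 13143676718930/93 ≈ 1.4133e+11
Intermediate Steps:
R(v) = (549 + v)/(485 + v)
(-386570 - 410540)*(-177304 + R(-113)) = (-386570 - 410540)*(-177304 + (549 - 113)/(485 - 113)) = -797110*(-177304 + 436/372) = -797110*(-177304 + (1/372)*436) = -797110*(-177304 + 109/93) = -797110*(-16489163/93) = 13143676718930/93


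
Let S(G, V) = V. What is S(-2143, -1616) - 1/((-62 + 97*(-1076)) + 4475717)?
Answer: -7063993329/4371283 ≈ -1616.0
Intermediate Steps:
S(-2143, -1616) - 1/((-62 + 97*(-1076)) + 4475717) = -1616 - 1/((-62 + 97*(-1076)) + 4475717) = -1616 - 1/((-62 - 104372) + 4475717) = -1616 - 1/(-104434 + 4475717) = -1616 - 1/4371283 = -7063993329/4371283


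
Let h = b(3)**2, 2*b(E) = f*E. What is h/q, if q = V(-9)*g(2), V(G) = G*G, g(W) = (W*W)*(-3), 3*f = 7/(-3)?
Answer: -49/34992 ≈ -0.0014003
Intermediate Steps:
f = -7/9 (f = (7/(-3))/3 = (7*(-1/3))/3 = (1/3)*(-7/3) = -7/9 ≈ -0.77778)
b(E) = -7*E/18 (b(E) = (-7*E/9)/2 = -7*E/18)
g(W) = -3*W**2 (g(W) = W**2*(-3) = -3*W**2)
V(G) = G**2
h = 49/36 (h = (-7/18*3)**2 = (-7/6)**2 = 49/36 ≈ 1.3611)
q = -972 (q = (-9)**2*(-3*2**2) = 81*(-3*4) = 81*(-12) = -972)
h/q = (49/36)/(-972) = (49/36)*(-1/972) = -49/34992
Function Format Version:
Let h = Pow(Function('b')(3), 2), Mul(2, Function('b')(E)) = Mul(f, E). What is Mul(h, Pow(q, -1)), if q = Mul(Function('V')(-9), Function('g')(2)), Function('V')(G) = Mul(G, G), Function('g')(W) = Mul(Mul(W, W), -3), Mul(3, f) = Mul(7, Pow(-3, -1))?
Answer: Rational(-49, 34992) ≈ -0.0014003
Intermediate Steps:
f = Rational(-7, 9) (f = Mul(Rational(1, 3), Mul(7, Pow(-3, -1))) = Mul(Rational(1, 3), Mul(7, Rational(-1, 3))) = Mul(Rational(1, 3), Rational(-7, 3)) = Rational(-7, 9) ≈ -0.77778)
Function('b')(E) = Mul(Rational(-7, 18), E) (Function('b')(E) = Mul(Rational(1, 2), Mul(Rational(-7, 9), E)) = Mul(Rational(-7, 18), E))
Function('g')(W) = Mul(-3, Pow(W, 2)) (Function('g')(W) = Mul(Pow(W, 2), -3) = Mul(-3, Pow(W, 2)))
Function('V')(G) = Pow(G, 2)
h = Rational(49, 36) (h = Pow(Mul(Rational(-7, 18), 3), 2) = Pow(Rational(-7, 6), 2) = Rational(49, 36) ≈ 1.3611)
q = -972 (q = Mul(Pow(-9, 2), Mul(-3, Pow(2, 2))) = Mul(81, Mul(-3, 4)) = Mul(81, -12) = -972)
Mul(h, Pow(q, -1)) = Mul(Rational(49, 36), Pow(-972, -1)) = Mul(Rational(49, 36), Rational(-1, 972)) = Rational(-49, 34992)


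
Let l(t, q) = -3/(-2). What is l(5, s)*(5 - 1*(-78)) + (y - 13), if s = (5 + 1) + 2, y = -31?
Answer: 161/2 ≈ 80.500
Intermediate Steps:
s = 8 (s = 6 + 2 = 8)
l(t, q) = 3/2 (l(t, q) = -3*(-½) = 3/2)
l(5, s)*(5 - 1*(-78)) + (y - 13) = 3*(5 - 1*(-78))/2 + (-31 - 13) = 3*(5 + 78)/2 - 44 = (3/2)*83 - 44 = 249/2 - 44 = 161/2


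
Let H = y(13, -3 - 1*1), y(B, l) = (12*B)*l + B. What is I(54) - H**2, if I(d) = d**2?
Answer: -370405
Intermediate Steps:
y(B, l) = B + 12*B*l (y(B, l) = 12*B*l + B = B + 12*B*l)
H = -611 (H = 13*(1 + 12*(-3 - 1*1)) = 13*(1 + 12*(-3 - 1)) = 13*(1 + 12*(-4)) = 13*(1 - 48) = 13*(-47) = -611)
I(54) - H**2 = 54**2 - 1*(-611)**2 = 2916 - 1*373321 = 2916 - 373321 = -370405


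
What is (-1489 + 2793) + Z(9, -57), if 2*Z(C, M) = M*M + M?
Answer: 2900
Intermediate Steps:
Z(C, M) = M/2 + M**2/2 (Z(C, M) = (M*M + M)/2 = (M**2 + M)/2 = (M + M**2)/2 = M/2 + M**2/2)
(-1489 + 2793) + Z(9, -57) = (-1489 + 2793) + (1/2)*(-57)*(1 - 57) = 1304 + (1/2)*(-57)*(-56) = 1304 + 1596 = 2900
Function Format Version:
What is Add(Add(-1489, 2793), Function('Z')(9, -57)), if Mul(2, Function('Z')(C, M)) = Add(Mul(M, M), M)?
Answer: 2900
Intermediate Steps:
Function('Z')(C, M) = Add(Mul(Rational(1, 2), M), Mul(Rational(1, 2), Pow(M, 2))) (Function('Z')(C, M) = Mul(Rational(1, 2), Add(Mul(M, M), M)) = Mul(Rational(1, 2), Add(Pow(M, 2), M)) = Mul(Rational(1, 2), Add(M, Pow(M, 2))) = Add(Mul(Rational(1, 2), M), Mul(Rational(1, 2), Pow(M, 2))))
Add(Add(-1489, 2793), Function('Z')(9, -57)) = Add(Add(-1489, 2793), Mul(Rational(1, 2), -57, Add(1, -57))) = Add(1304, Mul(Rational(1, 2), -57, -56)) = Add(1304, 1596) = 2900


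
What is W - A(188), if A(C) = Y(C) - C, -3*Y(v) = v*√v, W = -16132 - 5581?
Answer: -21525 + 376*√47/3 ≈ -20666.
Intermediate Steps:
W = -21713
Y(v) = -v^(3/2)/3 (Y(v) = -v*√v/3 = -v^(3/2)/3)
A(C) = -C - C^(3/2)/3 (A(C) = -C^(3/2)/3 - C = -C - C^(3/2)/3)
W - A(188) = -21713 - (-1*188 - 376*√47/3) = -21713 - (-188 - 376*√47/3) = -21713 + (188 + 376*√47/3) = -21525 + 376*√47/3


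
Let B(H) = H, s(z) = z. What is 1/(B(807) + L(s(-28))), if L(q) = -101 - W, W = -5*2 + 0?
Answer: 1/716 ≈ 0.0013966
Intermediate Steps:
W = -10 (W = -10 + 0 = -10)
L(q) = -91 (L(q) = -101 - 1*(-10) = -101 + 10 = -91)
1/(B(807) + L(s(-28))) = 1/(807 - 91) = 1/716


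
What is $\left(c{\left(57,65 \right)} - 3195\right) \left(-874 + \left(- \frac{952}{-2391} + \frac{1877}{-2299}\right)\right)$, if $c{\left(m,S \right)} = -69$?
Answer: $\frac{5229578324800}{1832303} \approx 2.8541 \cdot 10^{6}$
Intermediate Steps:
$\left(c{\left(57,65 \right)} - 3195\right) \left(-874 + \left(- \frac{952}{-2391} + \frac{1877}{-2299}\right)\right) = \left(-69 - 3195\right) \left(-874 + \left(- \frac{952}{-2391} + \frac{1877}{-2299}\right)\right) = - 3264 \left(-874 + \left(\left(-952\right) \left(- \frac{1}{2391}\right) + 1877 \left(- \frac{1}{2299}\right)\right)\right) = - 3264 \left(-874 + \left(\frac{952}{2391} - \frac{1877}{2299}\right)\right) = - 3264 \left(-874 - \frac{2299259}{5496909}\right) = \left(-3264\right) \left(- \frac{4806597725}{5496909}\right) = \frac{5229578324800}{1832303}$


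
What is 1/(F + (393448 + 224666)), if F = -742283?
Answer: -1/124169 ≈ -8.0535e-6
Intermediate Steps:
1/(F + (393448 + 224666)) = 1/(-742283 + (393448 + 224666)) = 1/(-742283 + 618114) = 1/(-124169) = -1/124169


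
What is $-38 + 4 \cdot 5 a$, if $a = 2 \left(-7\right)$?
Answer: $-318$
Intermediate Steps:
$a = -14$
$-38 + 4 \cdot 5 a = -38 + 4 \cdot 5 \left(-14\right) = -38 + 20 \left(-14\right) = -38 - 280 = -318$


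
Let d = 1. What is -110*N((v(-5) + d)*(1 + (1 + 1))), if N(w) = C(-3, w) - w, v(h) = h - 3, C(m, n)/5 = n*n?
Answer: -244860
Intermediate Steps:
C(m, n) = 5*n² (C(m, n) = 5*(n*n) = 5*n²)
v(h) = -3 + h
N(w) = -w + 5*w² (N(w) = 5*w² - w = -w + 5*w²)
-110*N((v(-5) + d)*(1 + (1 + 1))) = -110*((-3 - 5) + 1)*(1 + (1 + 1))*(-1 + 5*(((-3 - 5) + 1)*(1 + (1 + 1)))) = -110*(-8 + 1)*(1 + 2)*(-1 + 5*((-8 + 1)*(1 + 2))) = -110*(-7*3)*(-1 + 5*(-7*3)) = -(-2310)*(-1 + 5*(-21)) = -(-2310)*(-1 - 105) = -(-2310)*(-106) = -110*2226 = -244860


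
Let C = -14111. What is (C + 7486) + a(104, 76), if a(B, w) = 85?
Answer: -6540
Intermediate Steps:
(C + 7486) + a(104, 76) = (-14111 + 7486) + 85 = -6625 + 85 = -6540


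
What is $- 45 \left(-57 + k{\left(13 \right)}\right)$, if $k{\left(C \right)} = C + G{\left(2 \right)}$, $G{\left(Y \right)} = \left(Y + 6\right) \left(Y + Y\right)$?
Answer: $540$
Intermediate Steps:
$G{\left(Y \right)} = 2 Y \left(6 + Y\right)$ ($G{\left(Y \right)} = \left(6 + Y\right) 2 Y = 2 Y \left(6 + Y\right)$)
$k{\left(C \right)} = 32 + C$ ($k{\left(C \right)} = C + 2 \cdot 2 \left(6 + 2\right) = C + 2 \cdot 2 \cdot 8 = C + 32 = 32 + C$)
$- 45 \left(-57 + k{\left(13 \right)}\right) = - 45 \left(-57 + \left(32 + 13\right)\right) = - 45 \left(-57 + 45\right) = \left(-45\right) \left(-12\right) = 540$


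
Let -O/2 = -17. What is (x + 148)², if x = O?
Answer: 33124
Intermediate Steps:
O = 34 (O = -2*(-17) = 34)
x = 34
(x + 148)² = (34 + 148)² = 182² = 33124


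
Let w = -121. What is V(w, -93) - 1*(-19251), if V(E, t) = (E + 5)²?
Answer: 32707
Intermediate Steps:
V(E, t) = (5 + E)²
V(w, -93) - 1*(-19251) = (5 - 121)² - 1*(-19251) = (-116)² + 19251 = 13456 + 19251 = 32707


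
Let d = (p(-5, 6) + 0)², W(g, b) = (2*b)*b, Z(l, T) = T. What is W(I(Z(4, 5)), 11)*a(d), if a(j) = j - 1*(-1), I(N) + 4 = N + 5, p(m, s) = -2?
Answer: 1210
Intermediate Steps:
I(N) = 1 + N (I(N) = -4 + (N + 5) = -4 + (5 + N) = 1 + N)
W(g, b) = 2*b²
d = 4 (d = (-2 + 0)² = (-2)² = 4)
a(j) = 1 + j (a(j) = j + 1 = 1 + j)
W(I(Z(4, 5)), 11)*a(d) = (2*11²)*(1 + 4) = (2*121)*5 = 242*5 = 1210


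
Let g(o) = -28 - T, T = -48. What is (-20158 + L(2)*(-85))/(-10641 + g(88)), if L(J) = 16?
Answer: 21518/10621 ≈ 2.0260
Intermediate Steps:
g(o) = 20 (g(o) = -28 - 1*(-48) = -28 + 48 = 20)
(-20158 + L(2)*(-85))/(-10641 + g(88)) = (-20158 + 16*(-85))/(-10641 + 20) = (-20158 - 1360)/(-10621) = -21518*(-1/10621) = 21518/10621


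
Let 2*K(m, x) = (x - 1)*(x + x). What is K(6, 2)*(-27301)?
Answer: -54602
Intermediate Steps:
K(m, x) = x*(-1 + x) (K(m, x) = ((x - 1)*(x + x))/2 = ((-1 + x)*(2*x))/2 = (2*x*(-1 + x))/2 = x*(-1 + x))
K(6, 2)*(-27301) = (2*(-1 + 2))*(-27301) = (2*1)*(-27301) = 2*(-27301) = -54602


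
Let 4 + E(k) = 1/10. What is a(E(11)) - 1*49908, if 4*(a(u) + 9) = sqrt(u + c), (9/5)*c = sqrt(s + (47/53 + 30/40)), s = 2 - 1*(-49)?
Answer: -49917 + sqrt(-9859590 + 13250*sqrt(591427))/6360 ≈ -49917.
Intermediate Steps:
E(k) = -39/10 (E(k) = -4 + 1/10 = -39/10)
s = 51 (s = 2 + 49 = 51)
c = 5*sqrt(591427)/954 (c = 5*sqrt(51 + (47/53 + 30/40))/9 = 5*sqrt(51 + (47*(1/53) + 30*(1/40)))/9 = 5*sqrt(51 + (47/53 + 3/4))/9 = 5*sqrt(51 + 347/212)/9 = 5*sqrt(11159/212)/9 = 5*(sqrt(591427)/106)/9 = 5*sqrt(591427)/954 ≈ 4.0306)
a(u) = -9 + sqrt(u + 5*sqrt(591427)/954)/4
a(E(11)) - 1*49908 = (-9 + sqrt(530*sqrt(591427) + 101124*(-39/10))/1272) - 1*49908 = (-9 + sqrt(530*sqrt(591427) - 1971918/5)/1272) - 49908 = (-9 + sqrt(-1971918/5 + 530*sqrt(591427))/1272) - 49908 = -49917 + sqrt(-1971918/5 + 530*sqrt(591427))/1272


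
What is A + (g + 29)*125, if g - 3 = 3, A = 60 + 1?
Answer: 4436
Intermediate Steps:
A = 61
g = 6 (g = 3 + 3 = 6)
A + (g + 29)*125 = 61 + (6 + 29)*125 = 61 + 35*125 = 61 + 4375 = 4436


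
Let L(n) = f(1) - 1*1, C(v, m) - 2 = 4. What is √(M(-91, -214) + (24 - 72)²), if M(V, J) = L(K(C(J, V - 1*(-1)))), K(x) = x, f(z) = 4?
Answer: √2307 ≈ 48.031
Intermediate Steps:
C(v, m) = 6 (C(v, m) = 2 + 4 = 6)
L(n) = 3 (L(n) = 4 - 1*1 = 4 - 1 = 3)
M(V, J) = 3
√(M(-91, -214) + (24 - 72)²) = √(3 + (24 - 72)²) = √(3 + (-48)²) = √(3 + 2304) = √2307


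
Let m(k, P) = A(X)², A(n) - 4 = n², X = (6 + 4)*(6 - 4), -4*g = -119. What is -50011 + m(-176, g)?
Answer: 113205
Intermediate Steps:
g = 119/4 (g = -¼*(-119) = 119/4 ≈ 29.750)
X = 20 (X = 10*2 = 20)
A(n) = 4 + n²
m(k, P) = 163216 (m(k, P) = (4 + 20²)² = (4 + 400)² = 404² = 163216)
-50011 + m(-176, g) = -50011 + 163216 = 113205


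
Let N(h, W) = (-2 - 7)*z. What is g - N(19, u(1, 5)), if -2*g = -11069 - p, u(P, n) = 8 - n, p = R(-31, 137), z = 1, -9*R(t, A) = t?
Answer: 49907/9 ≈ 5545.2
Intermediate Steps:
R(t, A) = -t/9
p = 31/9 (p = -1/9*(-31) = 31/9 ≈ 3.4444)
N(h, W) = -9 (N(h, W) = (-2 - 7)*1 = -9*1 = -9)
g = 49826/9 (g = -(-11069 - 1*31/9)/2 = -(-11069 - 31/9)/2 = -1/2*(-99652/9) = 49826/9 ≈ 5536.2)
g - N(19, u(1, 5)) = 49826/9 - 1*(-9) = 49826/9 + 9 = 49907/9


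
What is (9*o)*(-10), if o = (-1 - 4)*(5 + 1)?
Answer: 2700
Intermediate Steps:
o = -30 (o = -5*6 = -30)
(9*o)*(-10) = (9*(-30))*(-10) = -270*(-10) = 2700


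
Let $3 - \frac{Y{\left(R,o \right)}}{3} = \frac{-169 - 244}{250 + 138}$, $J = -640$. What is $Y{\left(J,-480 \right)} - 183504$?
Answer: $- \frac{71194821}{388} \approx -1.8349 \cdot 10^{5}$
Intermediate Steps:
$Y{\left(R,o \right)} = \frac{4731}{388}$ ($Y{\left(R,o \right)} = 9 - 3 \frac{-169 - 244}{250 + 138} = 9 - 3 \left(- \frac{413}{388}\right) = 9 - 3 \left(\left(-413\right) \frac{1}{388}\right) = 9 - - \frac{1239}{388} = 9 + \frac{1239}{388} = \frac{4731}{388}$)
$Y{\left(J,-480 \right)} - 183504 = \frac{4731}{388} - 183504 = - \frac{71194821}{388}$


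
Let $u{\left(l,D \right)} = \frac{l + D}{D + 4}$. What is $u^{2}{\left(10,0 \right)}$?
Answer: $\frac{25}{4} \approx 6.25$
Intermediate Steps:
$u{\left(l,D \right)} = \frac{D + l}{4 + D}$
$u^{2}{\left(10,0 \right)} = \left(\frac{0 + 10}{4 + 0}\right)^{2} = \left(\frac{1}{4} \cdot 10\right)^{2} = \left(\frac{5}{2}\right)^{2} = \frac{25}{4}$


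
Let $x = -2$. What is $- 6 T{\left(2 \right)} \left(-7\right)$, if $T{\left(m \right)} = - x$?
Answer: $84$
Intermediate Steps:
$T{\left(m \right)} = 2$ ($T{\left(m \right)} = \left(-1\right) \left(-2\right) = 2$)
$- 6 T{\left(2 \right)} \left(-7\right) = \left(-6\right) 2 \left(-7\right) = \left(-12\right) \left(-7\right) = 84$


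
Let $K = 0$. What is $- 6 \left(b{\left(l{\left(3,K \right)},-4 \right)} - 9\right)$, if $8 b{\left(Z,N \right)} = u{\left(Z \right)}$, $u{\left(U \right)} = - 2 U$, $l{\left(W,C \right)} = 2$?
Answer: $57$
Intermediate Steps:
$b{\left(Z,N \right)} = - \frac{Z}{4}$ ($b{\left(Z,N \right)} = \frac{\left(-2\right) Z}{8} = - \frac{Z}{4}$)
$- 6 \left(b{\left(l{\left(3,K \right)},-4 \right)} - 9\right) = - 6 \left(\left(- \frac{1}{4}\right) 2 - 9\right) = - 6 \left(- \frac{1}{2} - 9\right) = \left(-6\right) \left(- \frac{19}{2}\right) = 57$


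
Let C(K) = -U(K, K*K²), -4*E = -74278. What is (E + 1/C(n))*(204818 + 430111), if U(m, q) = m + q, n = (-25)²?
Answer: 1439251006921558473/122070625 ≈ 1.1790e+10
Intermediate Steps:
E = 37139/2 (E = -¼*(-74278) = 37139/2 ≈ 18570.)
n = 625
C(K) = -K - K³ (C(K) = -(K + K*K²) = -(K + K³) = -K - K³)
(E + 1/C(n))*(204818 + 430111) = (37139/2 + 1/(-1*625 - 1*625³))*(204818 + 430111) = (37139/2 + 1/(-625 - 1*244140625))*634929 = (37139/2 + 1/(-625 - 244140625))*634929 = (37139/2 + 1/(-244141250))*634929 = (37139/2 - 1/244141250)*634929 = (2266790470937/122070625)*634929 = 1439251006921558473/122070625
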